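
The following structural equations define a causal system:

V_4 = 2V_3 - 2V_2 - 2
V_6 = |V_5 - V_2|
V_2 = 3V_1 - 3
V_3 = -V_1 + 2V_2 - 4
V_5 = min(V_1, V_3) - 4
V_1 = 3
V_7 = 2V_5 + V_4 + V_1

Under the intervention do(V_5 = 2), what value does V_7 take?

3

Under do(V_5=2), the mechanism V_5 = min(V_1, V_3) - 4 is discarded; V_5 is fixed at 2.
V_2 = 3V_1 - 3  [with V_1=3]  = 6
V_3 = -V_1 + 2V_2 - 4  [with V_1=3, V_2=6]  = 5
V_4 = 2V_3 - 2V_2 - 2  [with V_3=5, V_2=6]  = -4
V_7 = 2V_5 + V_4 + V_1  [with V_5=2, V_4=-4, V_1=3]  = 3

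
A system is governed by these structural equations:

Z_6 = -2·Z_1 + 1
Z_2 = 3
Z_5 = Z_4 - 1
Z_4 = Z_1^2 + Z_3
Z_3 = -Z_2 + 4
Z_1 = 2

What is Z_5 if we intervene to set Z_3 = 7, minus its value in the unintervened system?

6

do(Z_3=7) replaces the equation Z_3 = -Z_2 + 4 with the constant Z_3 = 7.
Z_4 = Z_1^2 + Z_3  [with Z_1=2, Z_3=7]  = 11
Z_5 = Z_4 - 1  [with Z_4=11]  = 10
Without intervention: Z_3 = -Z_2 + 4  [with Z_2=3]  = 1; Z_4 = Z_1^2 + Z_3  [with Z_1=2, Z_3=1]  = 5; Z_5 = Z_4 - 1  [with Z_4=5]  = 4.
Change = 10 − 4 = 6.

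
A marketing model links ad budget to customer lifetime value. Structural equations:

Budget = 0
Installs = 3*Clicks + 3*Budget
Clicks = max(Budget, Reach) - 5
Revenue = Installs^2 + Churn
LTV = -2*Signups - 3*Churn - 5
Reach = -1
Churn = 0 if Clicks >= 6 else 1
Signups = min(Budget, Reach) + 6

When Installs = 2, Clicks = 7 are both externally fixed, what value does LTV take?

-15

The joint intervention fixes Installs = 2, Clicks = 7, removing each variable's own equation.
Signups = min(Budget, Reach) + 6  [with Budget=0, Reach=-1]  = 5
Churn = 0 if Clicks >= 6 else 1  [with Clicks=7]  = 0
LTV = -2*Signups - 3*Churn - 5  [with Signups=5, Churn=0]  = -15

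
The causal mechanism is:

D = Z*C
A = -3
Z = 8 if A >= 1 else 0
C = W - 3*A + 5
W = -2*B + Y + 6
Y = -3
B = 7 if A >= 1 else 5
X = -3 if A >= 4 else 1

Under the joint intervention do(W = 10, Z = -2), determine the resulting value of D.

Setting W = 10, Z = -2 by intervention discards those variables' equations.
C = W - 3*A + 5  [with W=10, A=-3]  = 24
D = Z*C  [with Z=-2, C=24]  = -48

-48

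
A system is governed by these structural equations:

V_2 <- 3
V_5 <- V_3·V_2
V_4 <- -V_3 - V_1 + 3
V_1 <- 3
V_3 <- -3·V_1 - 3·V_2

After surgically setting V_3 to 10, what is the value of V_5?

30

do(V_3=10) replaces the equation V_3 <- -3·V_1 - 3·V_2 with the constant V_3 = 10.
V_5 = V_3·V_2  [with V_3=10, V_2=3]  = 30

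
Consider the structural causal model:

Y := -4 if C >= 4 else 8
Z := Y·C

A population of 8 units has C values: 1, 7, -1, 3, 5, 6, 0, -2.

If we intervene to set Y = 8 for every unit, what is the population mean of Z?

19

The intervention sets Y=8 in all 8 units regardless of C. Recomputing Z per unit gives 8, 56, -8, 24, 40, 48, 0, -16; average 19.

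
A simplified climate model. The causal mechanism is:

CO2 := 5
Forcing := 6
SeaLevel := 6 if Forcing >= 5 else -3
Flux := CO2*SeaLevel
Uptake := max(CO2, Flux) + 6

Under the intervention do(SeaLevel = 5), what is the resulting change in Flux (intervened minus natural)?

The intervention breaks the incoming arrows to SeaLevel: SeaLevel := 6 if Forcing >= 5 else -3 no longer applies, and SeaLevel = 5.
Flux = CO2*SeaLevel  [with CO2=5, SeaLevel=5]  = 25
Without intervention: SeaLevel = 6 if Forcing >= 5 else -3  [with Forcing=6]  = 6; Flux = CO2*SeaLevel  [with CO2=5, SeaLevel=6]  = 30.
Change = 25 − 30 = -5.

-5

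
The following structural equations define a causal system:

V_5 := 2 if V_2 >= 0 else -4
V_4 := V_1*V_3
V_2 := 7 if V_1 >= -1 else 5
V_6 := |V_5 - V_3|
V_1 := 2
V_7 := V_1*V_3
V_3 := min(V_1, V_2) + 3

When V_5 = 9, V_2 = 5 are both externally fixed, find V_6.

4

The joint intervention fixes V_5 = 9, V_2 = 5, removing each variable's own equation.
V_3 = min(V_1, V_2) + 3  [with V_1=2, V_2=5]  = 5
V_6 = |V_5 - V_3|  [with V_5=9, V_3=5]  = 4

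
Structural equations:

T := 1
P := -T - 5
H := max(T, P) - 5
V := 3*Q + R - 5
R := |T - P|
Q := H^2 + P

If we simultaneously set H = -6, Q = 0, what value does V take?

Setting H = -6, Q = 0 by intervention discards those variables' equations.
P = -T - 5  [with T=1]  = -6
R = |T - P|  [with T=1, P=-6]  = 7
V = 3*Q + R - 5  [with Q=0, R=7]  = 2

2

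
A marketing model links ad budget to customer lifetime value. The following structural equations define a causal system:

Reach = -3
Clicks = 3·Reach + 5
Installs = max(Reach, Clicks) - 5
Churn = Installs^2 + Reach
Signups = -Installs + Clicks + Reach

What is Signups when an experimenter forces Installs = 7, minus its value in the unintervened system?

-15

The intervention breaks the incoming arrows to Installs: Installs = max(Reach, Clicks) - 5 no longer applies, and Installs = 7.
Clicks = 3·Reach + 5  [with Reach=-3]  = -4
Signups = -Installs + Clicks + Reach  [with Installs=7, Clicks=-4, Reach=-3]  = -14
Without intervention: Clicks = 3·Reach + 5  [with Reach=-3]  = -4; Installs = max(Reach, Clicks) - 5  [with Reach=-3, Clicks=-4]  = -8; Signups = -Installs + Clicks + Reach  [with Installs=-8, Clicks=-4, Reach=-3]  = 1.
Change = -14 − 1 = -15.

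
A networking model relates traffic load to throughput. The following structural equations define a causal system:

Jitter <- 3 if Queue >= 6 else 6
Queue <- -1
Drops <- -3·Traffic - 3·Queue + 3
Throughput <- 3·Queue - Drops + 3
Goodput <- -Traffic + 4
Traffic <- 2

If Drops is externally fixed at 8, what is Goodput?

The intervention breaks the incoming arrows to Drops: Drops <- -3·Traffic - 3·Queue + 3 no longer applies, and Drops = 8.
No directed path runs from Drops to Goodput, so Goodput keeps its natural value.
Goodput = -Traffic + 4  [with Traffic=2]  = 2

2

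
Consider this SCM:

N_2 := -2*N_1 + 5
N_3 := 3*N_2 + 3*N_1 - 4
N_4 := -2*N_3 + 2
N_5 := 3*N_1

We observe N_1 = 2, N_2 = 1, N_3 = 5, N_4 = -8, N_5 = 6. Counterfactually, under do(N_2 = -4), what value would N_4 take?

Under do(N_2=-4), the mechanism N_2 := -2*N_1 + 5 is discarded; N_2 is fixed at -4.
N_3 = 3*N_2 + 3*N_1 - 4  [with N_2=-4, N_1=2]  = -10
N_4 = -2*N_3 + 2  [with N_3=-10]  = 22

22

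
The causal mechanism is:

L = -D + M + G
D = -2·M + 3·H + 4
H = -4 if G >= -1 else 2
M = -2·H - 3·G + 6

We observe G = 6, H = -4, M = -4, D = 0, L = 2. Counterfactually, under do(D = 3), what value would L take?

-1

Intervening sets D = 3 and removes its equation (D = -2·M + 3·H + 4).
H = -4 if G >= -1 else 2  [with G=6]  = -4
M = -2·H - 3·G + 6  [with H=-4, G=6]  = -4
L = -D + M + G  [with D=3, M=-4, G=6]  = -1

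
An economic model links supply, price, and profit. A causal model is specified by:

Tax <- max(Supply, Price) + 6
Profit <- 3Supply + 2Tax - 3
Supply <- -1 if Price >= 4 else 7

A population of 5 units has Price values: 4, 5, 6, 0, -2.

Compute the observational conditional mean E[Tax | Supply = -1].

11

Observing Supply=-1 restricts to units where Supply's equation naturally yields -1: Price ∈ {4, 5, 6}. In that subpopulation Tax = 10, 11, 12, mean 11.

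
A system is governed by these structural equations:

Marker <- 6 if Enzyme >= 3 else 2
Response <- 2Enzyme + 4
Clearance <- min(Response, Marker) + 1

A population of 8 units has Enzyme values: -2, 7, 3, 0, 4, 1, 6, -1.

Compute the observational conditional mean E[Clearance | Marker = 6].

7

Conditioning on Marker=6 selects the 4 unit(s) with Enzyme ∈ {7, 3, 4, 6}. Their Clearance values: 7, 7, 7, 7. Mean = 7.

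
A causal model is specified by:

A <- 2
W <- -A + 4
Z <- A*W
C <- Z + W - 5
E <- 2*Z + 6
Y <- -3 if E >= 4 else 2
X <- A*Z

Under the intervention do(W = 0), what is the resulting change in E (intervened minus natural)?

-8

do(W=0) replaces the equation W <- -A + 4 with the constant W = 0.
Z = A*W  [with A=2, W=0]  = 0
E = 2*Z + 6  [with Z=0]  = 6
Without intervention: W = -A + 4  [with A=2]  = 2; Z = A*W  [with A=2, W=2]  = 4; E = 2*Z + 6  [with Z=4]  = 14.
Change = 6 − 14 = -8.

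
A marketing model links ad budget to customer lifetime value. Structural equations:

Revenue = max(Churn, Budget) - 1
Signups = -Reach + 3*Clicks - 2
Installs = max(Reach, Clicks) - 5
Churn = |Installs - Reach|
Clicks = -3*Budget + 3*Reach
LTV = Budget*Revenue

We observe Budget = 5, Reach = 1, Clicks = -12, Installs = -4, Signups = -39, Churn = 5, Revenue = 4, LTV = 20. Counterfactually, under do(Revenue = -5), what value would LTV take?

-25

do(Revenue=-5) replaces the equation Revenue = max(Churn, Budget) - 1 with the constant Revenue = -5.
LTV = Budget*Revenue  [with Budget=5, Revenue=-5]  = -25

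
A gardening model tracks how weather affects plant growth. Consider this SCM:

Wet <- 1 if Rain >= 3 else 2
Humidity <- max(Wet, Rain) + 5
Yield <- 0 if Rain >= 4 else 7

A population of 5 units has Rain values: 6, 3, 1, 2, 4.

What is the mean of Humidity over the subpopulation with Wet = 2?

7

E[Humidity|Wet=2] averages over only the 2 units with Wet=2 (Rain = 1, 2): Humidity = 7, 7, mean 7.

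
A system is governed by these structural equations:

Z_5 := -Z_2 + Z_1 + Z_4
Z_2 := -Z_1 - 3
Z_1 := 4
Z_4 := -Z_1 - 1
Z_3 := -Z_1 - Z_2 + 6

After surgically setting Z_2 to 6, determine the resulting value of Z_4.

Under do(Z_2=6), the mechanism Z_2 := -Z_1 - 3 is discarded; Z_2 is fixed at 6.
Since Z_4 is not a descendant of the intervened variable, it is unaffected.
Z_4 = -Z_1 - 1  [with Z_1=4]  = -5

-5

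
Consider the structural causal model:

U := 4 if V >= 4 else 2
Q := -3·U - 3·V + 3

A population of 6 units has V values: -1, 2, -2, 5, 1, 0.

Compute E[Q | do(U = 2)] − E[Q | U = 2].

-2.5

The intervention sets U=2 in all 6 units regardless of V. Recomputing Q per unit gives 0, -9, 3, -18, -6, -3; average -5.5.
E[Q|U=2] averages over only the 5 units with U=2 (V = -1, 2, -2, 1, 0): Q = 0, -9, 3, -6, -3, mean -3.
Difference = -5.5 − (-3) = -2.5.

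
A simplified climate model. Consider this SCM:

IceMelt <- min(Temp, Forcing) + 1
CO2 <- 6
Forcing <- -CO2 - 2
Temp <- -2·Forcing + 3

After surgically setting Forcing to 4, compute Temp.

The intervention breaks the incoming arrows to Forcing: Forcing <- -CO2 - 2 no longer applies, and Forcing = 4.
Temp = -2·Forcing + 3  [with Forcing=4]  = -5

-5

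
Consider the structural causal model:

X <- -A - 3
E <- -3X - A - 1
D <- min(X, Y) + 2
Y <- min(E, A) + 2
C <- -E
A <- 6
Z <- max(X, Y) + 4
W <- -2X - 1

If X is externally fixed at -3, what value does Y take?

4

Under do(X=-3), the mechanism X <- -A - 3 is discarded; X is fixed at -3.
E = -3X - A - 1  [with X=-3, A=6]  = 2
Y = min(E, A) + 2  [with E=2, A=6]  = 4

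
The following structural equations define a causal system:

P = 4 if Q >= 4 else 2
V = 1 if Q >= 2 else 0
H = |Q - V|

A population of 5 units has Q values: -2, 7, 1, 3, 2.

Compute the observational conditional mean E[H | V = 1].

3

Observing V=1 restricts to units where V's equation naturally yields 1: Q ∈ {7, 3, 2}. In that subpopulation H = 6, 2, 1, mean 3.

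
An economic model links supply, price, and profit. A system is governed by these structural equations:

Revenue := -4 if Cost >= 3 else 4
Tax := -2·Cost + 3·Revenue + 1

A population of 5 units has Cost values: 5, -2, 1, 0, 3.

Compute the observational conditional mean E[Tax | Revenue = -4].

Conditioning on Revenue=-4 selects the 2 unit(s) with Cost ∈ {5, 3}. Their Tax values: -21, -17. Mean = -19.

-19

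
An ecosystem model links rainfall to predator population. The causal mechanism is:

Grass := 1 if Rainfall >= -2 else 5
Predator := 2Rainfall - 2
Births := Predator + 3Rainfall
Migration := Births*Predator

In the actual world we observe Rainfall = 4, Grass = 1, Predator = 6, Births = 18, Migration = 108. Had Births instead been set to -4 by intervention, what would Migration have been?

-24

Intervening sets Births = -4 and removes its equation (Births := Predator + 3Rainfall).
Predator = 2Rainfall - 2  [with Rainfall=4]  = 6
Migration = Births*Predator  [with Births=-4, Predator=6]  = -24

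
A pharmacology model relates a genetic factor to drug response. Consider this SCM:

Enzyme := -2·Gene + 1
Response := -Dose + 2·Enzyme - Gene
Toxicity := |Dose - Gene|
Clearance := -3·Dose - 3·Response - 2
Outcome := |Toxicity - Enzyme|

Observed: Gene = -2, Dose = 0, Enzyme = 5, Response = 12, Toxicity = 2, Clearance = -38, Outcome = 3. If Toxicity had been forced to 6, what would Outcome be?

Under do(Toxicity=6), the mechanism Toxicity := |Dose - Gene| is discarded; Toxicity is fixed at 6.
Enzyme = -2·Gene + 1  [with Gene=-2]  = 5
Outcome = |Toxicity - Enzyme|  [with Toxicity=6, Enzyme=5]  = 1

1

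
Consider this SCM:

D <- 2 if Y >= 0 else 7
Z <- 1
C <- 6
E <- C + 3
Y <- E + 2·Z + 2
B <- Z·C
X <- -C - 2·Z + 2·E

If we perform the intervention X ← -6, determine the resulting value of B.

Under do(X=-6), the mechanism X <- -C - 2·Z + 2·E is discarded; X is fixed at -6.
Since B is not a descendant of the intervened variable, it is unaffected.
B = Z·C  [with Z=1, C=6]  = 6

6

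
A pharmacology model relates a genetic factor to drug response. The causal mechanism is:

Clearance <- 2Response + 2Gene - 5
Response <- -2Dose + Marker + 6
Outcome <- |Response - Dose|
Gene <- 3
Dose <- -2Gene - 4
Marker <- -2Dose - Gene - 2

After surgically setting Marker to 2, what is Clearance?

do(Marker=2) replaces the equation Marker <- -2Dose - Gene - 2 with the constant Marker = 2.
Dose = -2Gene - 4  [with Gene=3]  = -10
Response = -2Dose + Marker + 6  [with Dose=-10, Marker=2]  = 28
Clearance = 2Response + 2Gene - 5  [with Response=28, Gene=3]  = 57

57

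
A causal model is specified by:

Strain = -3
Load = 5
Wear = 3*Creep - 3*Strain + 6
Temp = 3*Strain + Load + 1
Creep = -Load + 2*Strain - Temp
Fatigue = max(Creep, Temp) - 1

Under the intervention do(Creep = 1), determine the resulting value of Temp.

Under do(Creep=1), the mechanism Creep = -Load + 2*Strain - Temp is discarded; Creep is fixed at 1.
Since Temp is not a descendant of the intervened variable, it is unaffected.
Temp = 3*Strain + Load + 1  [with Strain=-3, Load=5]  = -3

-3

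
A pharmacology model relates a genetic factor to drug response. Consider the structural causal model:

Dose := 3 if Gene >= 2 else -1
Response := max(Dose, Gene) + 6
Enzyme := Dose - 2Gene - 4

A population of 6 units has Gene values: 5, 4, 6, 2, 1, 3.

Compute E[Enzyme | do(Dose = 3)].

The intervention sets Dose=3 in all 6 units regardless of Gene. Recomputing Enzyme per unit gives -11, -9, -13, -5, -3, -7; average -8.

-8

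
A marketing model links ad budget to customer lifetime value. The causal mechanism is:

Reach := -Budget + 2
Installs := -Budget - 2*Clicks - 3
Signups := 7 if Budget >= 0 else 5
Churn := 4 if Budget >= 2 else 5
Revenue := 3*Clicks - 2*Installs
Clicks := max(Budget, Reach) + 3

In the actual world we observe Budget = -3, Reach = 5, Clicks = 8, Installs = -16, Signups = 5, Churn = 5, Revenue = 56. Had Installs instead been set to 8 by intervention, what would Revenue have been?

The intervention breaks the incoming arrows to Installs: Installs := -Budget - 2*Clicks - 3 no longer applies, and Installs = 8.
Reach = -Budget + 2  [with Budget=-3]  = 5
Clicks = max(Budget, Reach) + 3  [with Budget=-3, Reach=5]  = 8
Revenue = 3*Clicks - 2*Installs  [with Clicks=8, Installs=8]  = 8

8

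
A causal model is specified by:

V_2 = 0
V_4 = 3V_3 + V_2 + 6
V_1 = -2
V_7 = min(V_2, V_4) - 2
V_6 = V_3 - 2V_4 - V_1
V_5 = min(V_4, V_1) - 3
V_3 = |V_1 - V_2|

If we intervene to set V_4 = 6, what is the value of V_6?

Under do(V_4=6), the mechanism V_4 = 3V_3 + V_2 + 6 is discarded; V_4 is fixed at 6.
V_3 = |V_1 - V_2|  [with V_1=-2, V_2=0]  = 2
V_6 = V_3 - 2V_4 - V_1  [with V_3=2, V_4=6, V_1=-2]  = -8

-8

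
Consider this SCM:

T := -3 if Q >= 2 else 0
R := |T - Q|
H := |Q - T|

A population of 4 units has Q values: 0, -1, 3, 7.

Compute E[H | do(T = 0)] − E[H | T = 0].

2.25

The intervention sets T=0 in all 4 units regardless of Q. Recomputing H per unit gives 0, 1, 3, 7; average 2.75.
Observing T=0 restricts to units where T's equation naturally yields 0: Q ∈ {0, -1}. In that subpopulation H = 0, 1, mean 0.5.
Difference = 2.75 − 0.5 = 2.25.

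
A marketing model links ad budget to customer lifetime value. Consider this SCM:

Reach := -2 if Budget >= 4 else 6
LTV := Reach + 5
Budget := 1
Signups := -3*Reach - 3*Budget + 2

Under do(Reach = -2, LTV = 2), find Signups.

The joint intervention fixes Reach = -2, LTV = 2, removing each variable's own equation.
Signups = -3*Reach - 3*Budget + 2  [with Reach=-2, Budget=1]  = 5

5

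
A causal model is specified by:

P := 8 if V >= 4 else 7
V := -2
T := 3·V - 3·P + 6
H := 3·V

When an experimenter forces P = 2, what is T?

The intervention breaks the incoming arrows to P: P := 8 if V >= 4 else 7 no longer applies, and P = 2.
T = 3·V - 3·P + 6  [with V=-2, P=2]  = -6

-6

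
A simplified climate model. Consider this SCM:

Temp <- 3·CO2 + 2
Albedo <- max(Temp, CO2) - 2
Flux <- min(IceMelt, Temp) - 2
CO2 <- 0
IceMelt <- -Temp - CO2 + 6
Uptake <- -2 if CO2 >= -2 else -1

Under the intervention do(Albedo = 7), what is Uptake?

Under do(Albedo=7), the mechanism Albedo <- max(Temp, CO2) - 2 is discarded; Albedo is fixed at 7.
Since Uptake is not a descendant of the intervened variable, it is unaffected.
Uptake = -2 if CO2 >= -2 else -1  [with CO2=0]  = -2

-2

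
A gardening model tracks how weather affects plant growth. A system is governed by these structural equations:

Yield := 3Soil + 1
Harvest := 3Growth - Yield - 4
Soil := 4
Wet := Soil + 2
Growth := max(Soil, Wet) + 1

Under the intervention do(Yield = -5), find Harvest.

22

Intervening sets Yield = -5 and removes its equation (Yield := 3Soil + 1).
Wet = Soil + 2  [with Soil=4]  = 6
Growth = max(Soil, Wet) + 1  [with Soil=4, Wet=6]  = 7
Harvest = 3Growth - Yield - 4  [with Growth=7, Yield=-5]  = 22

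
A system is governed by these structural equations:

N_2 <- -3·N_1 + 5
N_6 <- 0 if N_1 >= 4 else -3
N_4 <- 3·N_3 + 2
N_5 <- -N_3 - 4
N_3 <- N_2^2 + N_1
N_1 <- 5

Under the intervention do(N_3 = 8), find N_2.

-10

Under do(N_3=8), the mechanism N_3 <- N_2^2 + N_1 is discarded; N_3 is fixed at 8.
Since N_2 is not a descendant of the intervened variable, it is unaffected.
N_2 = -3·N_1 + 5  [with N_1=5]  = -10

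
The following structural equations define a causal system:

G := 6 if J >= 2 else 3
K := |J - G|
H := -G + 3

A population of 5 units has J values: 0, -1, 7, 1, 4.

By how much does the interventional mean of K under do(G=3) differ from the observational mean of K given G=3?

-0.2

Under do(G=3), G's equation is replaced by G=3 for every unit. Per-unit K: 3, 4, 4, 2, 1. Mean = 2.8.
Observing G=3 restricts to units where G's equation naturally yields 3: J ∈ {0, -1, 1}. In that subpopulation K = 3, 4, 2, mean 3.
Difference = 2.8 − 3 = -0.2.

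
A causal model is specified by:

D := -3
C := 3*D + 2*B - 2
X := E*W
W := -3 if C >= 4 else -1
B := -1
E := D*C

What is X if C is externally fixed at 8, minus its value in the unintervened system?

111

The intervention breaks the incoming arrows to C: C := 3*D + 2*B - 2 no longer applies, and C = 8.
E = D*C  [with D=-3, C=8]  = -24
W = -3 if C >= 4 else -1  [with C=8]  = -3
X = E*W  [with E=-24, W=-3]  = 72
Without intervention: C = 3*D + 2*B - 2  [with D=-3, B=-1]  = -13; E = D*C  [with D=-3, C=-13]  = 39; W = -3 if C >= 4 else -1  [with C=-13]  = -1; X = E*W  [with E=39, W=-1]  = -39.
Change = 72 − (-39) = 111.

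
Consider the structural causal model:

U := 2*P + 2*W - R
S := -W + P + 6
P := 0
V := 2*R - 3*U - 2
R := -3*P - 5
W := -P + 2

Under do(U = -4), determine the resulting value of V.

0

Under do(U=-4), the mechanism U := 2*P + 2*W - R is discarded; U is fixed at -4.
R = -3*P - 5  [with P=0]  = -5
V = 2*R - 3*U - 2  [with R=-5, U=-4]  = 0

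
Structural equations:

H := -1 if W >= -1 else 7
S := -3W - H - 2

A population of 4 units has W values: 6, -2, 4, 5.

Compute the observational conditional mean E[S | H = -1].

-16

Observing H=-1 restricts to units where H's equation naturally yields -1: W ∈ {6, 4, 5}. In that subpopulation S = -19, -13, -16, mean -16.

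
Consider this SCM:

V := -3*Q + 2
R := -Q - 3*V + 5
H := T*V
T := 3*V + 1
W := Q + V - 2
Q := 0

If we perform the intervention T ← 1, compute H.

2

The intervention breaks the incoming arrows to T: T := 3*V + 1 no longer applies, and T = 1.
V = -3*Q + 2  [with Q=0]  = 2
H = T*V  [with T=1, V=2]  = 2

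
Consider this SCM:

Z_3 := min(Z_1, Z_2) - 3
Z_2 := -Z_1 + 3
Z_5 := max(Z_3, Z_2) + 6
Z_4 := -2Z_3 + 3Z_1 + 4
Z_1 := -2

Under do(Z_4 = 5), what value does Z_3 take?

Under do(Z_4=5), the mechanism Z_4 := -2Z_3 + 3Z_1 + 4 is discarded; Z_4 is fixed at 5.
Since Z_3 is not a descendant of the intervened variable, it is unaffected.
Z_2 = -Z_1 + 3  [with Z_1=-2]  = 5
Z_3 = min(Z_1, Z_2) - 3  [with Z_1=-2, Z_2=5]  = -5

-5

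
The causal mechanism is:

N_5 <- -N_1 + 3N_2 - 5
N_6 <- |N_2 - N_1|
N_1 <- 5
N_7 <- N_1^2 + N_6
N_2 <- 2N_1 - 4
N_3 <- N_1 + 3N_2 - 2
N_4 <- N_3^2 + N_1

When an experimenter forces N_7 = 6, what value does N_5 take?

8

The intervention breaks the incoming arrows to N_7: N_7 <- N_1^2 + N_6 no longer applies, and N_7 = 6.
N_5 is not downstream of the intervention, so its value is determined by the original equations.
N_2 = 2N_1 - 4  [with N_1=5]  = 6
N_5 = -N_1 + 3N_2 - 5  [with N_1=5, N_2=6]  = 8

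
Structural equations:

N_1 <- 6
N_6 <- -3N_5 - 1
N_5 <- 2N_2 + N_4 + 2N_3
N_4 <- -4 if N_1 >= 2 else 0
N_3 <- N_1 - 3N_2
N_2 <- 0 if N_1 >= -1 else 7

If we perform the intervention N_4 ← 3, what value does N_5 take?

15

Intervening sets N_4 = 3 and removes its equation (N_4 <- -4 if N_1 >= 2 else 0).
N_2 = 0 if N_1 >= -1 else 7  [with N_1=6]  = 0
N_3 = N_1 - 3N_2  [with N_1=6, N_2=0]  = 6
N_5 = 2N_2 + N_4 + 2N_3  [with N_2=0, N_4=3, N_3=6]  = 15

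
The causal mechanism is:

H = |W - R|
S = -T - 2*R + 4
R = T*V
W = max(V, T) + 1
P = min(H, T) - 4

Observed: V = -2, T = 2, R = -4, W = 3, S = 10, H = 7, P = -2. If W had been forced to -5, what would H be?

1

Under do(W=-5), the mechanism W = max(V, T) + 1 is discarded; W is fixed at -5.
R = T*V  [with T=2, V=-2]  = -4
H = |W - R|  [with W=-5, R=-4]  = 1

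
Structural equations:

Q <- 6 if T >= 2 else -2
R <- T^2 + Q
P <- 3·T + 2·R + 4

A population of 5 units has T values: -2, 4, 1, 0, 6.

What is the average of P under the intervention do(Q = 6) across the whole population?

Under do(Q=6), Q's equation is replaced by Q=6 for every unit. Per-unit P: 18, 60, 21, 16, 106. Mean = 44.2.

44.2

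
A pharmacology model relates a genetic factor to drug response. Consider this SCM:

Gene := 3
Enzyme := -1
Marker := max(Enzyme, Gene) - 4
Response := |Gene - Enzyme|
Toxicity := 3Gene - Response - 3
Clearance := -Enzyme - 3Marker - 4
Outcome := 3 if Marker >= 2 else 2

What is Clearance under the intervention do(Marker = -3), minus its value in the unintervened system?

The intervention breaks the incoming arrows to Marker: Marker := max(Enzyme, Gene) - 4 no longer applies, and Marker = -3.
Clearance = -Enzyme - 3Marker - 4  [with Enzyme=-1, Marker=-3]  = 6
Without intervention: Marker = max(Enzyme, Gene) - 4  [with Enzyme=-1, Gene=3]  = -1; Clearance = -Enzyme - 3Marker - 4  [with Enzyme=-1, Marker=-1]  = 0.
Change = 6 − 0 = 6.

6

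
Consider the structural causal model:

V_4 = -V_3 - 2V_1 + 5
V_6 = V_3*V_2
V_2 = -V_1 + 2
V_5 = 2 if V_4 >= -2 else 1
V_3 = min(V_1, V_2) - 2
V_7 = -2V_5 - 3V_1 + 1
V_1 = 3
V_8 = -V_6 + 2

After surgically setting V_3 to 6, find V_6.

The intervention breaks the incoming arrows to V_3: V_3 = min(V_1, V_2) - 2 no longer applies, and V_3 = 6.
V_2 = -V_1 + 2  [with V_1=3]  = -1
V_6 = V_3*V_2  [with V_3=6, V_2=-1]  = -6

-6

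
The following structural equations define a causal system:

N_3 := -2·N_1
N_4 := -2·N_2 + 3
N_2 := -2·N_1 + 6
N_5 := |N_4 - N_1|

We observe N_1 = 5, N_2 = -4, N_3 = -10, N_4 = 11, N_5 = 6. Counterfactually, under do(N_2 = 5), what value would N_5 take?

12

do(N_2=5) replaces the equation N_2 := -2·N_1 + 6 with the constant N_2 = 5.
N_4 = -2·N_2 + 3  [with N_2=5]  = -7
N_5 = |N_4 - N_1|  [with N_4=-7, N_1=5]  = 12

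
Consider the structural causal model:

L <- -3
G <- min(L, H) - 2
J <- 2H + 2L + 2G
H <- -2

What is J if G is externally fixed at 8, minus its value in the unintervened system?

26

The intervention breaks the incoming arrows to G: G <- min(L, H) - 2 no longer applies, and G = 8.
J = 2H + 2L + 2G  [with H=-2, L=-3, G=8]  = 6
Without intervention: G = min(L, H) - 2  [with L=-3, H=-2]  = -5; J = 2H + 2L + 2G  [with H=-2, L=-3, G=-5]  = -20.
Change = 6 − (-20) = 26.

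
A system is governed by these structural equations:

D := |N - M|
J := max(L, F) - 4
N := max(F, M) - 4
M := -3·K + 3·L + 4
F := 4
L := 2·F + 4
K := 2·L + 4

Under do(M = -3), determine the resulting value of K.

28

Under do(M=-3), the mechanism M := -3·K + 3·L + 4 is discarded; M is fixed at -3.
Since K is not a descendant of the intervened variable, it is unaffected.
L = 2·F + 4  [with F=4]  = 12
K = 2·L + 4  [with L=12]  = 28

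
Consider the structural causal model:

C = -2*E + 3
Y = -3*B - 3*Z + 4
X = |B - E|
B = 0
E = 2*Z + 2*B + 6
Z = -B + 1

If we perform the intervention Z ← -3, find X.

0

Under do(Z=-3), the mechanism Z = -B + 1 is discarded; Z is fixed at -3.
E = 2*Z + 2*B + 6  [with Z=-3, B=0]  = 0
X = |B - E|  [with B=0, E=0]  = 0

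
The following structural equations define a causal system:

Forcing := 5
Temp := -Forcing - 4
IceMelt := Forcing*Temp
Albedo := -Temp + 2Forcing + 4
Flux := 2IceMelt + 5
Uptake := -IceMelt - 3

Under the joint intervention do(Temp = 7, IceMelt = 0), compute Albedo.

7

Setting Temp = 7, IceMelt = 0 by intervention discards those variables' equations.
Albedo = -Temp + 2Forcing + 4  [with Temp=7, Forcing=5]  = 7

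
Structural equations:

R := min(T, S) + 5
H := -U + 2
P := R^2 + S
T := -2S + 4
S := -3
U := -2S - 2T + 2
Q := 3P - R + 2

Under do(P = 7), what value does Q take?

The intervention breaks the incoming arrows to P: P := R^2 + S no longer applies, and P = 7.
T = -2S + 4  [with S=-3]  = 10
R = min(T, S) + 5  [with T=10, S=-3]  = 2
Q = 3P - R + 2  [with P=7, R=2]  = 21

21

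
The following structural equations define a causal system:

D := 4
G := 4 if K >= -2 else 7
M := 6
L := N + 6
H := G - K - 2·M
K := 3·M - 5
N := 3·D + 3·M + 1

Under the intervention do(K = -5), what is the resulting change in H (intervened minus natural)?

The intervention breaks the incoming arrows to K: K := 3·M - 5 no longer applies, and K = -5.
G = 4 if K >= -2 else 7  [with K=-5]  = 7
H = G - K - 2·M  [with G=7, K=-5, M=6]  = 0
Without intervention: K = 3·M - 5  [with M=6]  = 13; G = 4 if K >= -2 else 7  [with K=13]  = 4; H = G - K - 2·M  [with G=4, K=13, M=6]  = -21.
Change = 0 − (-21) = 21.

21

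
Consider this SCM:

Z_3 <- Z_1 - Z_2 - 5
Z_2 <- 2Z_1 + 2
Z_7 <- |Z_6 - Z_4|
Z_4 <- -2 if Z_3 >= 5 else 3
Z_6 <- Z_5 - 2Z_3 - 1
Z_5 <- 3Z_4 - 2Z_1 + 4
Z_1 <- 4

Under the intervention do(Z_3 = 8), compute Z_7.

The intervention breaks the incoming arrows to Z_3: Z_3 <- Z_1 - Z_2 - 5 no longer applies, and Z_3 = 8.
Z_4 = -2 if Z_3 >= 5 else 3  [with Z_3=8]  = -2
Z_5 = 3Z_4 - 2Z_1 + 4  [with Z_4=-2, Z_1=4]  = -10
Z_6 = Z_5 - 2Z_3 - 1  [with Z_5=-10, Z_3=8]  = -27
Z_7 = |Z_6 - Z_4|  [with Z_6=-27, Z_4=-2]  = 25

25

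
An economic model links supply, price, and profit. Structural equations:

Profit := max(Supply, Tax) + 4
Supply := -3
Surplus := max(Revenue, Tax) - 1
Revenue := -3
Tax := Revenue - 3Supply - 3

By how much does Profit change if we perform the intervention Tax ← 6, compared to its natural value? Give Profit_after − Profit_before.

3

The intervention breaks the incoming arrows to Tax: Tax := Revenue - 3Supply - 3 no longer applies, and Tax = 6.
Profit = max(Supply, Tax) + 4  [with Supply=-3, Tax=6]  = 10
Without intervention: Tax = Revenue - 3Supply - 3  [with Revenue=-3, Supply=-3]  = 3; Profit = max(Supply, Tax) + 4  [with Supply=-3, Tax=3]  = 7.
Change = 10 − 7 = 3.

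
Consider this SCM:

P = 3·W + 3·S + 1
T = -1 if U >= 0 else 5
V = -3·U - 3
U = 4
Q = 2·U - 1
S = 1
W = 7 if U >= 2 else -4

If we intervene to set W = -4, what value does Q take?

Under do(W=-4), the mechanism W = 7 if U >= 2 else -4 is discarded; W is fixed at -4.
Since Q is not a descendant of the intervened variable, it is unaffected.
Q = 2·U - 1  [with U=4]  = 7

7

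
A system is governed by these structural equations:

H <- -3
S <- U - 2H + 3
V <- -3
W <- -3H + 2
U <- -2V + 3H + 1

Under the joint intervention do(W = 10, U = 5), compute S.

The joint intervention fixes W = 10, U = 5, removing each variable's own equation.
S = U - 2H + 3  [with U=5, H=-3]  = 14

14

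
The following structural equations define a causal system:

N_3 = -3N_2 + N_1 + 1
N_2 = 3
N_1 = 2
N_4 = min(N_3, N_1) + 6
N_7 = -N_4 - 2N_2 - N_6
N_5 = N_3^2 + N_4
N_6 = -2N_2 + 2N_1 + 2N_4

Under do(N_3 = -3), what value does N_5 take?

do(N_3=-3) replaces the equation N_3 = -3N_2 + N_1 + 1 with the constant N_3 = -3.
N_4 = min(N_3, N_1) + 6  [with N_3=-3, N_1=2]  = 3
N_5 = N_3^2 + N_4  [with N_3=-3, N_4=3]  = 12

12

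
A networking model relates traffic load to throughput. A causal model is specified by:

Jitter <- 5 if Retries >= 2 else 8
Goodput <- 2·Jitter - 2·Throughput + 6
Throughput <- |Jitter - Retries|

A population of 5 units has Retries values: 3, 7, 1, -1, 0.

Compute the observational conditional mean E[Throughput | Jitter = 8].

8

Observing Jitter=8 restricts to units where Jitter's equation naturally yields 8: Retries ∈ {1, -1, 0}. In that subpopulation Throughput = 7, 9, 8, mean 8.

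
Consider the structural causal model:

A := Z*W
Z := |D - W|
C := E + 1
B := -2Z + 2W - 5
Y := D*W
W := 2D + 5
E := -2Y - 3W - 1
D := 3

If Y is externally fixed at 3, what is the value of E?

The intervention breaks the incoming arrows to Y: Y := D*W no longer applies, and Y = 3.
W = 2D + 5  [with D=3]  = 11
E = -2Y - 3W - 1  [with Y=3, W=11]  = -40

-40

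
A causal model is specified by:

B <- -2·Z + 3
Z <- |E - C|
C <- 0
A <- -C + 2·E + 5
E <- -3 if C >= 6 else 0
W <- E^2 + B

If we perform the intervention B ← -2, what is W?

-2

Under do(B=-2), the mechanism B <- -2·Z + 3 is discarded; B is fixed at -2.
E = -3 if C >= 6 else 0  [with C=0]  = 0
W = E^2 + B  [with E=0, B=-2]  = -2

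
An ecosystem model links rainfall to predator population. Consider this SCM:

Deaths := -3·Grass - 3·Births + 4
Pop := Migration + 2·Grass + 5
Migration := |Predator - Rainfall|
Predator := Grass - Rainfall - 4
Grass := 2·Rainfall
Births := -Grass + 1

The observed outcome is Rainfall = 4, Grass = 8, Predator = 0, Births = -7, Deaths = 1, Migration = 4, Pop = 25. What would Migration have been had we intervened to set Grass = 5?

Under do(Grass=5), the mechanism Grass := 2·Rainfall is discarded; Grass is fixed at 5.
Predator = Grass - Rainfall - 4  [with Grass=5, Rainfall=4]  = -3
Migration = |Predator - Rainfall|  [with Predator=-3, Rainfall=4]  = 7

7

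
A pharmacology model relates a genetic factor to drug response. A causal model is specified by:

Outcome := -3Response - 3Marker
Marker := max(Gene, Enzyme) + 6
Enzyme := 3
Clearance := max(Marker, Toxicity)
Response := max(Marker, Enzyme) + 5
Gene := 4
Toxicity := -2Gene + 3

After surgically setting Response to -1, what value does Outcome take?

The intervention breaks the incoming arrows to Response: Response := max(Marker, Enzyme) + 5 no longer applies, and Response = -1.
Marker = max(Gene, Enzyme) + 6  [with Gene=4, Enzyme=3]  = 10
Outcome = -3Response - 3Marker  [with Response=-1, Marker=10]  = -27

-27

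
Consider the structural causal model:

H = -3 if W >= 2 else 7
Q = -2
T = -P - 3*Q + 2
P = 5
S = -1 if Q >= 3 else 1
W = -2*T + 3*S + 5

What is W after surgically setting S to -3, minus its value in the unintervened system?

-12

Intervening sets S = -3 and removes its equation (S = -1 if Q >= 3 else 1).
T = -P - 3*Q + 2  [with P=5, Q=-2]  = 3
W = -2*T + 3*S + 5  [with T=3, S=-3]  = -10
Without intervention: T = -P - 3*Q + 2  [with P=5, Q=-2]  = 3; S = -1 if Q >= 3 else 1  [with Q=-2]  = 1; W = -2*T + 3*S + 5  [with T=3, S=1]  = 2.
Change = -10 − 2 = -12.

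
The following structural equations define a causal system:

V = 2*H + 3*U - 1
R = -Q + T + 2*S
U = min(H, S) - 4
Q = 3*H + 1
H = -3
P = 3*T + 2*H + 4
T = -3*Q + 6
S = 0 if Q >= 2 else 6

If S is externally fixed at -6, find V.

-37

The intervention breaks the incoming arrows to S: S = 0 if Q >= 2 else 6 no longer applies, and S = -6.
U = min(H, S) - 4  [with H=-3, S=-6]  = -10
V = 2*H + 3*U - 1  [with H=-3, U=-10]  = -37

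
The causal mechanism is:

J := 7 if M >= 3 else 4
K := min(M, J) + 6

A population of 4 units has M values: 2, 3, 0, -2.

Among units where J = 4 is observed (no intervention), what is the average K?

6

E[K|J=4] averages over only the 3 units with J=4 (M = 2, 0, -2): K = 8, 6, 4, mean 6.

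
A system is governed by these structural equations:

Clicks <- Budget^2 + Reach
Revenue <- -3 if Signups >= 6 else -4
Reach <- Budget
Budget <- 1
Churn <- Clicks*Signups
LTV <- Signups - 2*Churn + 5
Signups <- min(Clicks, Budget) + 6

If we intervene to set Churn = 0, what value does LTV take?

12

Under do(Churn=0), the mechanism Churn <- Clicks*Signups is discarded; Churn is fixed at 0.
Reach = Budget  [with Budget=1]  = 1
Clicks = Budget^2 + Reach  [with Budget=1, Reach=1]  = 2
Signups = min(Clicks, Budget) + 6  [with Clicks=2, Budget=1]  = 7
LTV = Signups - 2*Churn + 5  [with Signups=7, Churn=0]  = 12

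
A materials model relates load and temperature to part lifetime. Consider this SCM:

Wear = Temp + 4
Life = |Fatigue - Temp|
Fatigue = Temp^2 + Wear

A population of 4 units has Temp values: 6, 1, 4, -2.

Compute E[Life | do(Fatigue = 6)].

Every unit gets Fatigue=6 under the intervention. Life values become 0, 5, 2, 8; E[Life|do(Fatigue=6)] = 3.75.

3.75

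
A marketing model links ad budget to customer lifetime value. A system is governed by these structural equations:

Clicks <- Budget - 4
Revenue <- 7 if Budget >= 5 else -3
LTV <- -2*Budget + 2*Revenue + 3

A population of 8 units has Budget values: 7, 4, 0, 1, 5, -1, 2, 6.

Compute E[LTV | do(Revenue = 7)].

Every unit gets Revenue=7 under the intervention. LTV values become 3, 9, 17, 15, 7, 19, 13, 5; E[LTV|do(Revenue=7)] = 11.

11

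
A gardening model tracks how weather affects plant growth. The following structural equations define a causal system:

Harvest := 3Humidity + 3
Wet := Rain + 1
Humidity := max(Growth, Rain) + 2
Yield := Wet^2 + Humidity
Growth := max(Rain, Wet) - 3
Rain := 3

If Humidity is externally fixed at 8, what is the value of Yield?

Intervening sets Humidity = 8 and removes its equation (Humidity := max(Growth, Rain) + 2).
Wet = Rain + 1  [with Rain=3]  = 4
Yield = Wet^2 + Humidity  [with Wet=4, Humidity=8]  = 24

24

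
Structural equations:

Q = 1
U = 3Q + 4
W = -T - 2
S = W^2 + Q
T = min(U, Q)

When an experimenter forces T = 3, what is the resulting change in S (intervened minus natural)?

do(T=3) replaces the equation T = min(U, Q) with the constant T = 3.
W = -T - 2  [with T=3]  = -5
S = W^2 + Q  [with W=-5, Q=1]  = 26
Without intervention: U = 3Q + 4  [with Q=1]  = 7; T = min(U, Q)  [with U=7, Q=1]  = 1; W = -T - 2  [with T=1]  = -3; S = W^2 + Q  [with W=-3, Q=1]  = 10.
Change = 26 − 10 = 16.

16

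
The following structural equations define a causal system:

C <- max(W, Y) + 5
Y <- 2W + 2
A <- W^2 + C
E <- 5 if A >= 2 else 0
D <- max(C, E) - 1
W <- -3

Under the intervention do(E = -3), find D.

The intervention breaks the incoming arrows to E: E <- 5 if A >= 2 else 0 no longer applies, and E = -3.
Y = 2W + 2  [with W=-3]  = -4
C = max(W, Y) + 5  [with W=-3, Y=-4]  = 2
D = max(C, E) - 1  [with C=2, E=-3]  = 1

1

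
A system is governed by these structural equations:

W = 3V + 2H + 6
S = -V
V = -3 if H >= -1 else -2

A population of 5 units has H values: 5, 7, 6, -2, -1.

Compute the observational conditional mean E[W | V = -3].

Observing V=-3 restricts to units where V's equation naturally yields -3: H ∈ {5, 7, 6, -1}. In that subpopulation W = 7, 11, 9, -5, mean 5.5.

5.5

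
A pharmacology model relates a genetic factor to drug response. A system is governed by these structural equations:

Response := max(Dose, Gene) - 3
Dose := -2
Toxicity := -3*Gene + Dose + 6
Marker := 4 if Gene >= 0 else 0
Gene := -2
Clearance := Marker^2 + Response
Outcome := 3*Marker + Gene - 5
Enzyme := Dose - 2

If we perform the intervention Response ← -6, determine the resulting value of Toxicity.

The intervention breaks the incoming arrows to Response: Response := max(Dose, Gene) - 3 no longer applies, and Response = -6.
Since Toxicity is not a descendant of the intervened variable, it is unaffected.
Toxicity = -3*Gene + Dose + 6  [with Gene=-2, Dose=-2]  = 10

10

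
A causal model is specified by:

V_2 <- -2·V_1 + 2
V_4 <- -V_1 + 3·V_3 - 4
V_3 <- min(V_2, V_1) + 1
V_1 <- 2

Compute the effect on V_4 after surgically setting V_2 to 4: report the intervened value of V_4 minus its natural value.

Under do(V_2=4), the mechanism V_2 <- -2·V_1 + 2 is discarded; V_2 is fixed at 4.
V_3 = min(V_2, V_1) + 1  [with V_2=4, V_1=2]  = 3
V_4 = -V_1 + 3·V_3 - 4  [with V_1=2, V_3=3]  = 3
Without intervention: V_2 = -2·V_1 + 2  [with V_1=2]  = -2; V_3 = min(V_2, V_1) + 1  [with V_2=-2, V_1=2]  = -1; V_4 = -V_1 + 3·V_3 - 4  [with V_1=2, V_3=-1]  = -9.
Change = 3 − (-9) = 12.

12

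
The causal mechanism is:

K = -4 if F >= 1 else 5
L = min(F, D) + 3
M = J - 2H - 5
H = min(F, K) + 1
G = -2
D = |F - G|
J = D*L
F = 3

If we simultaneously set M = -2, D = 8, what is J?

48

The joint intervention fixes M = -2, D = 8, removing each variable's own equation.
L = min(F, D) + 3  [with F=3, D=8]  = 6
J = D*L  [with D=8, L=6]  = 48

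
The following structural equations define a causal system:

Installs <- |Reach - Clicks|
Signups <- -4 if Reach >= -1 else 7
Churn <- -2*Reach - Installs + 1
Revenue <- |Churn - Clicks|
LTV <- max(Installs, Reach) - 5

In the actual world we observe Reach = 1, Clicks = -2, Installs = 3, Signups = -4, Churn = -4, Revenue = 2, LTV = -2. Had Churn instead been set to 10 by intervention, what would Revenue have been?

The intervention breaks the incoming arrows to Churn: Churn <- -2*Reach - Installs + 1 no longer applies, and Churn = 10.
Revenue = |Churn - Clicks|  [with Churn=10, Clicks=-2]  = 12

12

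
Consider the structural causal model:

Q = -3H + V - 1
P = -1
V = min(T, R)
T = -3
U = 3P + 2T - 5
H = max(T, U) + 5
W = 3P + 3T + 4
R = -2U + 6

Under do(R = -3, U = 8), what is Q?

Under do(R = -3, U = 8), each intervened variable's structural equation is replaced by its fixed value.
H = max(T, U) + 5  [with T=-3, U=8]  = 13
V = min(T, R)  [with T=-3, R=-3]  = -3
Q = -3H + V - 1  [with H=13, V=-3]  = -43

-43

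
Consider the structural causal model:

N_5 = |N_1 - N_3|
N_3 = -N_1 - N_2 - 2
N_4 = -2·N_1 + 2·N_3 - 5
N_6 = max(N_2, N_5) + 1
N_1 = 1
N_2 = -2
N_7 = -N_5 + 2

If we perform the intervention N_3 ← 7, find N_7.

-4

The intervention breaks the incoming arrows to N_3: N_3 = -N_1 - N_2 - 2 no longer applies, and N_3 = 7.
N_5 = |N_1 - N_3|  [with N_1=1, N_3=7]  = 6
N_7 = -N_5 + 2  [with N_5=6]  = -4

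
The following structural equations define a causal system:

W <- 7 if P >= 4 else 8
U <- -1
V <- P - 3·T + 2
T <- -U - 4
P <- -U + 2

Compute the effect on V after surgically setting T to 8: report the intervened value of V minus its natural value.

-33

Under do(T=8), the mechanism T <- -U - 4 is discarded; T is fixed at 8.
P = -U + 2  [with U=-1]  = 3
V = P - 3·T + 2  [with P=3, T=8]  = -19
Without intervention: T = -U - 4  [with U=-1]  = -3; P = -U + 2  [with U=-1]  = 3; V = P - 3·T + 2  [with P=3, T=-3]  = 14.
Change = -19 − 14 = -33.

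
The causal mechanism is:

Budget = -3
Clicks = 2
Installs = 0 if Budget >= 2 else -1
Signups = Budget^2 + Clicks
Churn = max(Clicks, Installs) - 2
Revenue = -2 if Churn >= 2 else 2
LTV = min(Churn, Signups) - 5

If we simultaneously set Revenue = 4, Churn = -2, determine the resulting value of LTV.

Setting Revenue = 4, Churn = -2 by intervention discards those variables' equations.
Signups = Budget^2 + Clicks  [with Budget=-3, Clicks=2]  = 11
LTV = min(Churn, Signups) - 5  [with Churn=-2, Signups=11]  = -7

-7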